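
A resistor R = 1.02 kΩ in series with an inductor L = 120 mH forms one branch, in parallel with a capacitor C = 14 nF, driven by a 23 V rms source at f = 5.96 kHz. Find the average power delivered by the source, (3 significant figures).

ω = 2πf = 37450 rad/s
X_L = ωL = 4490 Ω
X_C = 1/(ωC) = 1910 Ω
Branch 1 (R+jX_L): Z₁ = 1020 + j4490 Ω, |Z₁| = 4610 Ω
Branch 2 (−jX_C): Z₂ = −j1910 Ω
Parallel: Z = Z₁Z₂/(Z₁+Z₂), |Z| = 3160 Ω, ∠Z = -81.3°
I = V/|Z| = 7.28 mA
P = VI cos φ = 23 × 0.00728 × cos(-81.3°) = 25.4 mW

25.4 mW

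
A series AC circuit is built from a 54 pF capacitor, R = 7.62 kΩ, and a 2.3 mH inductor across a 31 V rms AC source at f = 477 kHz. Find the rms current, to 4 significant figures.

4.050 mA

ω = 2πf = 2.997e+06 rad/s
X_L = ωL = 6893 Ω
X_C = 1/(ωC) = 6179 Ω
Net reactance X = X_L − X_C = 714.4 Ω
Z = 7620 + j714.4 Ω
|Z| = √(7620² + 714.4²) = 7653 Ω
I = V/|Z| = 31/7653 = 4.050 mA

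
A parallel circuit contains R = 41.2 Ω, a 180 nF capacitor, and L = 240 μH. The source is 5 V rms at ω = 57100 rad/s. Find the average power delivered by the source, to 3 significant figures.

X_L = ωL = 13.7 Ω
X_C = 1/(ωC) = 97.3 Ω
Parallel: admittances add. Y = 1/R + 1/(jωL) + jωC
Y = (0.0243 − j0.0627) S
|Y| = 0.0672 S → |Z| = 1/|Y| = 14.9 Ω, ∠Z = −∠Y = 68.8°
I = V/|Z| = 336 mA
P = VI cos φ = 5 × 0.336 × cos(68.8°) = 607 mW

607 mW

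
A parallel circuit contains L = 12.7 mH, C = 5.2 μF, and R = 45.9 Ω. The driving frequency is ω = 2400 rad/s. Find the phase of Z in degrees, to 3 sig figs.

X_L = ωL = 30.5 Ω
X_C = 1/(ωC) = 80.1 Ω
Parallel: admittances add. Y = 1/R + 1/(jωL) + jωC
Y = (0.0218 − j0.0203) S
|Y| = 0.0298 S → |Z| = 1/|Y| = 33.6 Ω, ∠Z = −∠Y = 43.0°

43.0°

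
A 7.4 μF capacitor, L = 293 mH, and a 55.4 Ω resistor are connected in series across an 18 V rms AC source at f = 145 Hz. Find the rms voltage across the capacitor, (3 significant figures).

20.4 V

ω = 2πf = 911.1 rad/s
X_L = ωL = 267 Ω
X_C = 1/(ωC) = 148 Ω
Net reactance X = X_L − X_C = 119 Ω
Z = 55.4 + j119 Ω
|Z| = √(55.4² + 119²) = 131 Ω
I = V/|Z| = 137 mA
V_C = I·|Z_C| = 0.137 × 148 = 20.4 V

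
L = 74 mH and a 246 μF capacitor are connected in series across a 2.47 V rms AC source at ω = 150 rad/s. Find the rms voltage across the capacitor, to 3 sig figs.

X_L = ωL = 11.1 Ω
X_C = 1/(ωC) = 27.1 Ω
Net reactance X = X_L − X_C = -16.0 Ω
Z = − j16.0 Ω
|Z| = √(0² + 16.0²) = 16.0 Ω
I = V/|Z| = 154 mA
V_C = I·|Z_C| = 0.154 × 27.1 = 4.18 V

4.18 V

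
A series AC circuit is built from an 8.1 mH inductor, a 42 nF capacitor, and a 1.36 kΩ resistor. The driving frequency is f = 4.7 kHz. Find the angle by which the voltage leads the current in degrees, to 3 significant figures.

-22.6°

ω = 2πf = 29530 rad/s
X_L = ωL = 239 Ω
X_C = 1/(ωC) = 806 Ω
Net reactance X = X_L − X_C = -567 Ω
Z = 1360 − j567 Ω
|Z| = √(1360² + 567²) = 1470 Ω
∠Z = arctan(-567/1360) = -22.6°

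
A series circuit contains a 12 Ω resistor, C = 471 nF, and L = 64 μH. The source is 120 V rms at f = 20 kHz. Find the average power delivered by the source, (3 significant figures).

ω = 2πf = 125700 rad/s
X_L = ωL = 8.04 Ω
X_C = 1/(ωC) = 16.9 Ω
Net reactance X = X_L − X_C = -8.85 Ω
Z = 12.0 − j8.85 Ω
|Z| = √(12.0² + 8.85²) = 14.9 Ω
∠Z = arctan(-8.85/12.0) = -36.4°
I = V/|Z| = 8.05 A
P = VI cos φ = 120 × 8.05 × cos(-36.4°) = 777 W

777 W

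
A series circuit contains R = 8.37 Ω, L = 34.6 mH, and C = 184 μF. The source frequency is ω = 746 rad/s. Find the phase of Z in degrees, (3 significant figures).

X_L = ωL = 25.8 Ω
X_C = 1/(ωC) = 7.29 Ω
Net reactance X = X_L − X_C = 18.5 Ω
Z = 8.37 + j18.5 Ω
|Z| = √(8.37² + 18.5²) = 20.3 Ω
∠Z = arctan(18.5/8.37) = 65.7°

65.7°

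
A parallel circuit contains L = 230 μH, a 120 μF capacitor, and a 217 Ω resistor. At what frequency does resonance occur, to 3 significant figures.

958 Hz

ω₀ = 1/√(LC) = 1/√(0.00023 × 0.00012) = 6019 rad/s
f₀ = ω₀/(2π) = 958 Hz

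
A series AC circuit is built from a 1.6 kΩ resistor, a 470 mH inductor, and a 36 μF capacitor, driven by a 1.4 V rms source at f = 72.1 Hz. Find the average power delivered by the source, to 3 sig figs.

1.21 mW

ω = 2πf = 453.0 rad/s
X_L = ωL = 213 Ω
X_C = 1/(ωC) = 61.3 Ω
Net reactance X = X_L − X_C = 152 Ω
Z = 1600 + j152 Ω
|Z| = √(1600² + 152²) = 1610 Ω
∠Z = arctan(152/1600) = 5.41°
I = V/|Z| = 871 μA
P = VI cos φ = 1.4 × 0.000871 × cos(5.41°) = 1.21 mW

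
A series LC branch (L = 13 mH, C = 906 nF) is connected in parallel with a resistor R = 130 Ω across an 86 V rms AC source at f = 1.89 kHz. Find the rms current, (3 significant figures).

1.55 A

ω = 2πf = 11880 rad/s
X_L = ωL = 154 Ω
X_C = 1/(ωC) = 92.9 Ω
Branch 1: Z₁ = R = 130 Ω
Branch 2 (series LC): Z₂ = j(X_L − X_C) = j61.4 Ω
Parallel: Z = Z₁Z₂/(Z₁+Z₂), |Z| = 55.5 Ω, ∠Z = 64.7°
I = V/|Z| = 86/55.5 = 1.55 A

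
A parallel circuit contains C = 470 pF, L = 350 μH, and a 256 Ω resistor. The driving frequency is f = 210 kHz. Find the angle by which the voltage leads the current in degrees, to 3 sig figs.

ω = 2πf = 1.319e+06 rad/s
X_L = ωL = 462 Ω
X_C = 1/(ωC) = 1610 Ω
Parallel: admittances add. Y = 1/R + 1/(jωL) + jωC
Y = (0.00391 − j0.00155) S
|Y| = 0.00420 S → |Z| = 1/|Y| = 238 Ω, ∠Z = −∠Y = 21.6°

21.6°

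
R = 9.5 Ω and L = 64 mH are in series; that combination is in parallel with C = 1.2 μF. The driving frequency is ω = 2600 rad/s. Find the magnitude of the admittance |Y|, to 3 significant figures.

2.89 mS

X_L = ωL = 166 Ω
X_C = 1/(ωC) = 321 Ω
Branch 1 (R+jX_L): Z₁ = 9.50 + j166 Ω, |Z₁| = 167 Ω
Branch 2 (−jX_C): Z₂ = −j321 Ω
Parallel: Z = Z₁Z₂/(Z₁+Z₂), |Z| = 346 Ω, ∠Z = 83.2°
|Y| = 1/|Z| = 2.89 mS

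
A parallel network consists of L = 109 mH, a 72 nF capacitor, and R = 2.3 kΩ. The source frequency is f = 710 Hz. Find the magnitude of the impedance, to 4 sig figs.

ω = 2πf = 4461 rad/s
X_L = ωL = 486.3 Ω
X_C = 1/(ωC) = 3113 Ω
Parallel: admittances add. Y = 1/R + 1/(jωL) + jωC
Y = (0.0004348 − j0.001735) S
|Y| = 0.001789 S → |Z| = 1/|Y| = 559.0 Ω, ∠Z = −∠Y = 75.93°

559.0 Ω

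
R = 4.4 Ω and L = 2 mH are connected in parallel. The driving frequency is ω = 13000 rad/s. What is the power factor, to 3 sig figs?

0.986

X_L = ωL = 26.0 Ω
Parallel: admittances add. Y = 1/R + 1/(jωL)
Y = (0.227 − j0.0385) S
|Y| = 0.231 S → |Z| = 1/|Y| = 4.34 Ω, ∠Z = −∠Y = 9.61°
cos φ = cos(9.61°) = 0.986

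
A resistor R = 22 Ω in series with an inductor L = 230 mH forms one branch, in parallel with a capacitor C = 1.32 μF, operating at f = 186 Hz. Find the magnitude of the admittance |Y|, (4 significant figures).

ω = 2πf = 1169 rad/s
X_L = ωL = 268.8 Ω
X_C = 1/(ωC) = 648.2 Ω
Branch 1 (R+jX_L): Z₁ = 22.00 + j268.8 Ω, |Z₁| = 269.7 Ω
Branch 2 (−jX_C): Z₂ = −j648.2 Ω
Parallel: Z = Z₁Z₂/(Z₁+Z₂), |Z| = 460.0 Ω, ∠Z = 82.00°
|Y| = 1/|Z| = 2.174 mS

2.174 mS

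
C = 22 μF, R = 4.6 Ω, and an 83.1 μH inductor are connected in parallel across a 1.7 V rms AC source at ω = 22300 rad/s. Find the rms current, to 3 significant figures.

379 mA

X_L = ωL = 1.85 Ω
X_C = 1/(ωC) = 2.04 Ω
Parallel: admittances add. Y = 1/R + 1/(jωL) + jωC
Y = (0.217 − j0.0490) S
|Y| = 0.223 S → |Z| = 1/|Y| = 4.49 Ω, ∠Z = −∠Y = 12.7°
I = V/|Z| = 1.7/4.49 = 379 mA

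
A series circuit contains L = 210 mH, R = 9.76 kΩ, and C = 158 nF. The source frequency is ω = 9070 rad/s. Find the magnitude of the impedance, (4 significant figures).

X_L = ωL = 1905 Ω
X_C = 1/(ωC) = 697.8 Ω
Net reactance X = X_L − X_C = 1207 Ω
Z = 9760 + j1207 Ω
|Z| = √(9760² + 1207²) = 9834 Ω

9834 Ω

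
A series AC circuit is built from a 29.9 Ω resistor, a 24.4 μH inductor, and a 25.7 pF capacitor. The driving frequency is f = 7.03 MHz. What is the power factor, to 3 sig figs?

ω = 2πf = 4.417e+07 rad/s
X_L = ωL = 1080 Ω
X_C = 1/(ωC) = 881 Ω
Net reactance X = X_L − X_C = 197 Ω
Z = 29.9 + j197 Ω
|Z| = √(29.9² + 197²) = 199 Ω
∠Z = arctan(197/29.9) = 81.4°
cos φ = cos(81.4°) = 0.150

0.150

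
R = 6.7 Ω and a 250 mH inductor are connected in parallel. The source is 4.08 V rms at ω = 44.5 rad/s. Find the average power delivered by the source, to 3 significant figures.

2.48 W

X_L = ωL = 11.1 Ω
Parallel: admittances add. Y = 1/R + 1/(jωL)
Y = (0.149 − j0.0899) S
|Y| = 0.174 S → |Z| = 1/|Y| = 5.74 Ω, ∠Z = −∠Y = 31.1°
I = V/|Z| = 711 mA
P = VI cos φ = 4.08 × 0.711 × cos(31.1°) = 2.48 W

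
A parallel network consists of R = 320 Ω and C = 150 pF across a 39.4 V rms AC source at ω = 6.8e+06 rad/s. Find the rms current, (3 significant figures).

X_C = 1/(ωC) = 980 Ω
Parallel: admittances add. Y = 1/R + jωC
Y = (0.00313 + j0.00102) S
|Y| = 0.00329 S → |Z| = 1/|Y| = 304 Ω, ∠Z = −∠Y = -18.1°
I = V/|Z| = 39.4/304 = 130 mA

130 mA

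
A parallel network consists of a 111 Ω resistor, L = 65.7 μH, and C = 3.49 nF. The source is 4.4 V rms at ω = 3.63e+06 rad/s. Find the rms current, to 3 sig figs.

X_L = ωL = 238 Ω
X_C = 1/(ωC) = 78.9 Ω
Parallel: admittances add. Y = 1/R + 1/(jωL) + jωC
Y = (0.00901 + j0.00848) S
|Y| = 0.0124 S → |Z| = 1/|Y| = 80.8 Ω, ∠Z = −∠Y = -43.3°
I = V/|Z| = 4.4/80.8 = 54.4 mA

54.4 mA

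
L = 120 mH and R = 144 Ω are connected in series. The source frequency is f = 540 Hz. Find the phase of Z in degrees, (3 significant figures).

70.5°

ω = 2πf = 3393 rad/s
X_L = ωL = 407 Ω
Z = 144 + j407 Ω
|Z| = √(144² + 407²) = 432 Ω
∠Z = arctan(407/144) = 70.5°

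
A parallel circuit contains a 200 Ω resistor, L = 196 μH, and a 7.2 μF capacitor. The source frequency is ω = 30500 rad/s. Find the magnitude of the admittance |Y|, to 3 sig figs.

X_L = ωL = 5.98 Ω
X_C = 1/(ωC) = 4.55 Ω
Parallel: admittances add. Y = 1/R + 1/(jωL) + jωC
Y = (0.00500 + j0.0523) S
|Y| = 0.0526 S → |Z| = 1/|Y| = 19.0 Ω, ∠Z = −∠Y = -84.5°

52.6 mS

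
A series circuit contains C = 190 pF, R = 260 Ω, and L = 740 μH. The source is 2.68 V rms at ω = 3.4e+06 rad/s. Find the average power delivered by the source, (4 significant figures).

1.859 mW

X_L = ωL = 2516 Ω
X_C = 1/(ωC) = 1548 Ω
Net reactance X = X_L − X_C = 968.0 Ω
Z = 260.0 + j968.0 Ω
|Z| = √(260.0² + 968.0²) = 1002 Ω
∠Z = arctan(968.0/260.0) = 74.97°
I = V/|Z| = 2.674 mA
P = VI cos φ = 2.68 × 0.002674 × cos(74.97°) = 1.859 mW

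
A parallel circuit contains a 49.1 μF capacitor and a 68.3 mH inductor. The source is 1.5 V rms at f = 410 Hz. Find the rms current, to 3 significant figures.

ω = 2πf = 2576 rad/s
X_L = ωL = 176 Ω
X_C = 1/(ωC) = 7.91 Ω
Parallel: admittances add. Y = 1/(jωL) + jωC
Y = (0 + j0.121) S
|Y| = 0.121 S → |Z| = 1/|Y| = 8.28 Ω, ∠Z = −∠Y = -90.0°
I = V/|Z| = 1.5/8.28 = 181 mA

181 mA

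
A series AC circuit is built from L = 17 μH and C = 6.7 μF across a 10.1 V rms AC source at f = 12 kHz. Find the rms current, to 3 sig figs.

ω = 2πf = 75400 rad/s
X_L = ωL = 1.28 Ω
X_C = 1/(ωC) = 1.98 Ω
Net reactance X = X_L − X_C = -0.698 Ω
Z = − j0.698 Ω
|Z| = √(0² + 0.698²) = 0.698 Ω
I = V/|Z| = 10.1/0.698 = 14.5 A

14.5 A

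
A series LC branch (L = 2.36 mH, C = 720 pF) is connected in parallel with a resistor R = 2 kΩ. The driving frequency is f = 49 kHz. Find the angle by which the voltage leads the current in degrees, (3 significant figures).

-27.9°

ω = 2πf = 307900 rad/s
X_L = ωL = 727 Ω
X_C = 1/(ωC) = 4510 Ω
Branch 1: Z₁ = R = 2000 Ω
Branch 2 (series LC): Z₂ = j(X_L − X_C) = −j3780 Ω
Parallel: Z = Z₁Z₂/(Z₁+Z₂), |Z| = 1770 Ω, ∠Z = -27.9°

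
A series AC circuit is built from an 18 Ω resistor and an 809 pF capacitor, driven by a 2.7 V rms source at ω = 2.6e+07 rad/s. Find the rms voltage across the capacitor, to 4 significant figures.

2.525 V

X_C = 1/(ωC) = 47.54 Ω
Z = 18.00 − j47.54 Ω
|Z| = √(18.00² + 47.54²) = 50.84 Ω
I = V/|Z| = 53.11 mA
V_C = I·|Z_C| = 0.05311 × 47.54 = 2.525 V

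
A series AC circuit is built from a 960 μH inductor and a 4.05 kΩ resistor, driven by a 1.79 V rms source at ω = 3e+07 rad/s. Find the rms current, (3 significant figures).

X_L = ωL = 28800 Ω
Z = 4050 + j28800 Ω
|Z| = √(4050² + 28800²) = 29100 Ω
I = V/|Z| = 1.79/29100 = 61.5 μA

61.5 μA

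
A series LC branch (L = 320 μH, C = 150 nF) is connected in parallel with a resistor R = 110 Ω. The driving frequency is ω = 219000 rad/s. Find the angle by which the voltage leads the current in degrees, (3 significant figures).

70.2°

X_L = ωL = 70.1 Ω
X_C = 1/(ωC) = 30.4 Ω
Branch 1: Z₁ = R = 110 Ω
Branch 2 (series LC): Z₂ = j(X_L − X_C) = j39.6 Ω
Parallel: Z = Z₁Z₂/(Z₁+Z₂), |Z| = 37.3 Ω, ∠Z = 70.2°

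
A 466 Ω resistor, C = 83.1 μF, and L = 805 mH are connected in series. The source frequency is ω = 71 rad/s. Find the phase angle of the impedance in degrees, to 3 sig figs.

-13.6°

X_L = ωL = 57.2 Ω
X_C = 1/(ωC) = 169 Ω
Net reactance X = X_L − X_C = -112 Ω
Z = 466 − j112 Ω
|Z| = √(466² + 112²) = 479 Ω
∠Z = arctan(-112/466) = -13.6°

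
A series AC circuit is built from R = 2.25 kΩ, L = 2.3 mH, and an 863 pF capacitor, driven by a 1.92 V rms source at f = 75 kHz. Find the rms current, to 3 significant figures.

ω = 2πf = 471200 rad/s
X_L = ωL = 1080 Ω
X_C = 1/(ωC) = 2460 Ω
Net reactance X = X_L − X_C = -1380 Ω
Z = 2250 − j1380 Ω
|Z| = √(2250² + 1380²) = 2640 Ω
I = V/|Z| = 1.92/2640 = 728 μA

728 μA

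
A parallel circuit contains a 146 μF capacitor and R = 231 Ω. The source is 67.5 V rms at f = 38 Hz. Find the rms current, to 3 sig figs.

ω = 2πf = 238.8 rad/s
X_C = 1/(ωC) = 28.7 Ω
Parallel: admittances add. Y = 1/R + jωC
Y = (0.00433 + j0.0349) S
|Y| = 0.0351 S → |Z| = 1/|Y| = 28.5 Ω, ∠Z = −∠Y = -82.9°
I = V/|Z| = 67.5/28.5 = 2.37 A

2.37 A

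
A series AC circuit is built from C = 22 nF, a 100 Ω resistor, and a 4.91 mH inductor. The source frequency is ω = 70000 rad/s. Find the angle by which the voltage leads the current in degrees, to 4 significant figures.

-71.88°

X_L = ωL = 343.7 Ω
X_C = 1/(ωC) = 649.4 Ω
Net reactance X = X_L − X_C = -305.7 Ω
Z = 100.0 − j305.7 Ω
|Z| = √(100.0² + 305.7²) = 321.6 Ω
∠Z = arctan(-305.7/100.0) = -71.88°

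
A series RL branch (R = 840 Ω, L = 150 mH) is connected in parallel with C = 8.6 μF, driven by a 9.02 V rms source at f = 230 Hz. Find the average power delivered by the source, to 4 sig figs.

90.81 mW

ω = 2πf = 1445 rad/s
X_L = ωL = 216.8 Ω
X_C = 1/(ωC) = 80.46 Ω
Branch 1 (R+jX_L): Z₁ = 840.0 + j216.8 Ω, |Z₁| = 867.5 Ω
Branch 2 (−jX_C): Z₂ = −j80.46 Ω
Parallel: Z = Z₁Z₂/(Z₁+Z₂), |Z| = 82.03 Ω, ∠Z = -84.75°
I = V/|Z| = 110.0 mA
P = VI cos φ = 9.02 × 0.1100 × cos(-84.75°) = 90.81 mW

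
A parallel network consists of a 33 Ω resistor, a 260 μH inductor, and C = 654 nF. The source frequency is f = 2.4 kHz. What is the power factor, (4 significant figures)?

ω = 2πf = 15080 rad/s
X_L = ωL = 3.921 Ω
X_C = 1/(ωC) = 101.4 Ω
Parallel: admittances add. Y = 1/R + 1/(jωL) + jωC
Y = (0.03030 − j0.2452) S
|Y| = 0.2471 S → |Z| = 1/|Y| = 4.048 Ω, ∠Z = −∠Y = 82.95°
cos φ = cos(82.95°) = 0.1227

0.1227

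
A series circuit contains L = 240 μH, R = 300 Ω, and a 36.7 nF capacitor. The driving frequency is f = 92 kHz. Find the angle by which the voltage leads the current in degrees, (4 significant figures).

ω = 2πf = 578100 rad/s
X_L = ωL = 138.7 Ω
X_C = 1/(ωC) = 47.14 Ω
Net reactance X = X_L − X_C = 91.60 Ω
Z = 300.0 + j91.60 Ω
|Z| = √(300.0² + 91.60²) = 313.7 Ω
∠Z = arctan(91.60/300.0) = 16.98°

16.98°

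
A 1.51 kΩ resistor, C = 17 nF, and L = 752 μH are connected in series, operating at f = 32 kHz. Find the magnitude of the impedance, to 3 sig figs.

1520 Ω

ω = 2πf = 201100 rad/s
X_L = ωL = 151 Ω
X_C = 1/(ωC) = 293 Ω
Net reactance X = X_L − X_C = -141 Ω
Z = 1510 − j141 Ω
|Z| = √(1510² + 141²) = 1520 Ω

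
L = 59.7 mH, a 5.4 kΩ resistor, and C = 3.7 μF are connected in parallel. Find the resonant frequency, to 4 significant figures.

338.6 Hz

ω₀ = 1/√(LC) = 1/√(0.0597 × 3.7e-06) = 2128 rad/s
f₀ = ω₀/(2π) = 338.6 Hz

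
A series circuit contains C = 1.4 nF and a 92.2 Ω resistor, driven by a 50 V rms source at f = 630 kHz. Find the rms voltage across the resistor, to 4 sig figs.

ω = 2πf = 3.958e+06 rad/s
X_C = 1/(ωC) = 180.4 Ω
Z = 92.20 − j180.4 Ω
|Z| = √(92.20² + 180.4²) = 202.6 Ω
I = V/|Z| = 246.7 mA
V_R = I·|Z_R| = 0.2467 × 92.20 = 22.75 V

22.75 V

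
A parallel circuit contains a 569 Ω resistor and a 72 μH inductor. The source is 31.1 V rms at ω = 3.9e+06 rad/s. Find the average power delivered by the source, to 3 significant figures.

X_L = ωL = 281 Ω
Parallel: admittances add. Y = 1/R + 1/(jωL)
Y = (0.00176 − j0.00356) S
|Y| = 0.00397 S → |Z| = 1/|Y| = 252 Ω, ∠Z = −∠Y = 63.7°
I = V/|Z| = 124 mA
P = VI cos φ = 31.1 × 0.124 × cos(63.7°) = 1.70 W

1.70 W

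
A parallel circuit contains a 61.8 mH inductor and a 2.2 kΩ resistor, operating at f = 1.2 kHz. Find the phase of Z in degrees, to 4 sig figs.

ω = 2πf = 7540 rad/s
X_L = ωL = 466.0 Ω
Parallel: admittances add. Y = 1/R + 1/(jωL)
Y = (0.0004545 − j0.002146) S
|Y| = 0.002194 S → |Z| = 1/|Y| = 455.8 Ω, ∠Z = −∠Y = 78.04°

78.04°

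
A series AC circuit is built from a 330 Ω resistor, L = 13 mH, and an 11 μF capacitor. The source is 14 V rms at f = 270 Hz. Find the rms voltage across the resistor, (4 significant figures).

ω = 2πf = 1696 rad/s
X_L = ωL = 22.05 Ω
X_C = 1/(ωC) = 53.59 Ω
Net reactance X = X_L − X_C = -31.53 Ω
Z = 330.0 − j31.53 Ω
|Z| = √(330.0² + 31.53²) = 331.5 Ω
I = V/|Z| = 42.23 mA
V_R = I·|Z_R| = 0.04223 × 330.0 = 13.94 V

13.94 V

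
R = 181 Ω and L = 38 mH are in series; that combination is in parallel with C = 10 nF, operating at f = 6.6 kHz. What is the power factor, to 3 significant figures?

ω = 2πf = 41470 rad/s
X_L = ωL = 1580 Ω
X_C = 1/(ωC) = 2410 Ω
Branch 1 (R+jX_L): Z₁ = 181 + j1580 Ω, |Z₁| = 1590 Ω
Branch 2 (−jX_C): Z₂ = −j2410 Ω
Parallel: Z = Z₁Z₂/(Z₁+Z₂), |Z| = 4470 Ω, ∠Z = 71.2°
cos φ = cos(71.2°) = 0.322

0.322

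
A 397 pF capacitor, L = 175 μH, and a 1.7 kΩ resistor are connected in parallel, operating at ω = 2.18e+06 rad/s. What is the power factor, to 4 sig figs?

0.3177

X_L = ωL = 381.5 Ω
X_C = 1/(ωC) = 1155 Ω
Parallel: admittances add. Y = 1/R + 1/(jωL) + jωC
Y = (0.0005882 − j0.001756) S
|Y| = 0.001852 S → |Z| = 1/|Y| = 540.0 Ω, ∠Z = −∠Y = 71.48°
cos φ = cos(71.48°) = 0.3177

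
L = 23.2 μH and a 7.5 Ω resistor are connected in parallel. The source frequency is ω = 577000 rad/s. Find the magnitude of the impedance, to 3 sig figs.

6.54 Ω

X_L = ωL = 13.4 Ω
Parallel: admittances add. Y = 1/R + 1/(jωL)
Y = (0.133 − j0.0747) S
|Y| = 0.153 S → |Z| = 1/|Y| = 6.54 Ω, ∠Z = −∠Y = 29.3°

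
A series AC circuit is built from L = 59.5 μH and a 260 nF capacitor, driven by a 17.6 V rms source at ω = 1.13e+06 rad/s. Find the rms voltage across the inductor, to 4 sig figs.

X_L = ωL = 67.23 Ω
X_C = 1/(ωC) = 3.404 Ω
Net reactance X = X_L − X_C = 63.83 Ω
Z = j63.83 Ω
|Z| = √(0² + 63.83²) = 63.83 Ω
I = V/|Z| = 275.7 mA
V_L = I·|Z_L| = 0.2757 × 67.23 = 18.54 V

18.54 V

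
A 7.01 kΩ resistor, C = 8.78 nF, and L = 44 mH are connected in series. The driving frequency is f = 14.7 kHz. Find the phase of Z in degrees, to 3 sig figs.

ω = 2πf = 92360 rad/s
X_L = ωL = 4060 Ω
X_C = 1/(ωC) = 1230 Ω
Net reactance X = X_L − X_C = 2830 Ω
Z = 7010 + j2830 Ω
|Z| = √(7010² + 2830²) = 7560 Ω
∠Z = arctan(2830/7010) = 22.0°

22.0°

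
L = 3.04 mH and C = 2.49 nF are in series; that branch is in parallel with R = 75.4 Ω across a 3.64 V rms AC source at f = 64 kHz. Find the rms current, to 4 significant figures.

50.94 mA

ω = 2πf = 402100 rad/s
X_L = ωL = 1222 Ω
X_C = 1/(ωC) = 998.7 Ω
Branch 1: Z₁ = R = 75.40 Ω
Branch 2 (series LC): Z₂ = j(X_L − X_C) = j223.7 Ω
Parallel: Z = Z₁Z₂/(Z₁+Z₂), |Z| = 71.45 Ω, ∠Z = 18.62°
I = V/|Z| = 3.64/71.45 = 50.94 mA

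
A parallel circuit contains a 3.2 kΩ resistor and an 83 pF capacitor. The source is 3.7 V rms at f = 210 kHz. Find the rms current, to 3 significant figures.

1.23 mA

ω = 2πf = 1.319e+06 rad/s
X_C = 1/(ωC) = 9130 Ω
Parallel: admittances add. Y = 1/R + jωC
Y = (0.000313 + j0.000110) S
|Y| = 0.000331 S → |Z| = 1/|Y| = 3020 Ω, ∠Z = −∠Y = -19.3°
I = V/|Z| = 3.7/3020 = 1.23 mA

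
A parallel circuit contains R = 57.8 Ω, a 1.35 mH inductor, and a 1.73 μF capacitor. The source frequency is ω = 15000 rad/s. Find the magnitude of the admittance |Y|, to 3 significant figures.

29.1 mS

X_L = ωL = 20.2 Ω
X_C = 1/(ωC) = 38.5 Ω
Parallel: admittances add. Y = 1/R + 1/(jωL) + jωC
Y = (0.0173 − j0.0234) S
|Y| = 0.0291 S → |Z| = 1/|Y| = 34.3 Ω, ∠Z = −∠Y = 53.6°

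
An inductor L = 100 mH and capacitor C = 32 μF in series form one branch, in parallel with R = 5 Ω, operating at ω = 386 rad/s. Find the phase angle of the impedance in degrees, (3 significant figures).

X_L = ωL = 38.6 Ω
X_C = 1/(ωC) = 81.0 Ω
Branch 1: Z₁ = R = 5.00 Ω
Branch 2 (series LC): Z₂ = j(X_L − X_C) = −j42.4 Ω
Parallel: Z = Z₁Z₂/(Z₁+Z₂), |Z| = 4.97 Ω, ∠Z = -6.73°

-6.73°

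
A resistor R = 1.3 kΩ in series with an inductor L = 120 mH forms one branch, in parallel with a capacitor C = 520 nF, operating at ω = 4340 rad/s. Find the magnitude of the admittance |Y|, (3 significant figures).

X_L = ωL = 521 Ω
X_C = 1/(ωC) = 443 Ω
Branch 1 (R+jX_L): Z₁ = 1300 + j521 Ω, |Z₁| = 1400 Ω
Branch 2 (−jX_C): Z₂ = −j443 Ω
Parallel: Z = Z₁Z₂/(Z₁+Z₂), |Z| = 476 Ω, ∠Z = -71.6°
|Y| = 1/|Z| = 2.10 mS

2.10 mS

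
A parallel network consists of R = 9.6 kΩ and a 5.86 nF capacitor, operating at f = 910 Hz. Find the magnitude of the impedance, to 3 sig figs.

9140 Ω

ω = 2πf = 5718 rad/s
X_C = 1/(ωC) = 29800 Ω
Parallel: admittances add. Y = 1/R + jωC
Y = (0.000104 + j3.35e-05) S
|Y| = 0.000109 S → |Z| = 1/|Y| = 9140 Ω, ∠Z = −∠Y = -17.8°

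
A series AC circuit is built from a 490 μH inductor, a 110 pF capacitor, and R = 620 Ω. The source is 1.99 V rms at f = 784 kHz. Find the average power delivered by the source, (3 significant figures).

ω = 2πf = 4.926e+06 rad/s
X_L = ωL = 2410 Ω
X_C = 1/(ωC) = 1850 Ω
Net reactance X = X_L − X_C = 568 Ω
Z = 620 + j568 Ω
|Z| = √(620² + 568²) = 841 Ω
∠Z = arctan(568/620) = 42.5°
I = V/|Z| = 2.37 mA
P = VI cos φ = 1.99 × 0.00237 × cos(42.5°) = 3.47 mW

3.47 mW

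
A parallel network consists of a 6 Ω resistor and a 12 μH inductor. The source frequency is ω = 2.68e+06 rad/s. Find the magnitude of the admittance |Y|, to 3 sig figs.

170 mS

X_L = ωL = 32.2 Ω
Parallel: admittances add. Y = 1/R + 1/(jωL)
Y = (0.167 − j0.0311) S
|Y| = 0.170 S → |Z| = 1/|Y| = 5.90 Ω, ∠Z = −∠Y = 10.6°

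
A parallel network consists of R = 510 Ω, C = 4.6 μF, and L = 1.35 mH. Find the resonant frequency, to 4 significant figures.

2.020 kHz

ω₀ = 1/√(LC) = 1/√(0.00135 × 4.6e-06) = 12690 rad/s
f₀ = ω₀/(2π) = 2.020 kHz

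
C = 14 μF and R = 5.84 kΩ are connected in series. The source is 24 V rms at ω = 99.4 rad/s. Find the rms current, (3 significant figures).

X_C = 1/(ωC) = 719 Ω
Z = 5840 − j719 Ω
|Z| = √(5840² + 719²) = 5880 Ω
I = V/|Z| = 24/5880 = 4.08 mA

4.08 mA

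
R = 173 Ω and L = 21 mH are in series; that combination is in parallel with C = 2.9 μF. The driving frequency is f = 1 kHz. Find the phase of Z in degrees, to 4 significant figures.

-76.68°

ω = 2πf = 6283 rad/s
X_L = ωL = 131.9 Ω
X_C = 1/(ωC) = 54.88 Ω
Branch 1 (R+jX_L): Z₁ = 173.0 + j131.9 Ω, |Z₁| = 217.6 Ω
Branch 2 (−jX_C): Z₂ = −j54.88 Ω
Parallel: Z = Z₁Z₂/(Z₁+Z₂), |Z| = 63.05 Ω, ∠Z = -76.68°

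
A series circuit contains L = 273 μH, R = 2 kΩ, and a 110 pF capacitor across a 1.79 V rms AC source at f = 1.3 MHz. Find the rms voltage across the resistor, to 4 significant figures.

ω = 2πf = 8.168e+06 rad/s
X_L = ωL = 2230 Ω
X_C = 1/(ωC) = 1113 Ω
Net reactance X = X_L − X_C = 1117 Ω
Z = 2000 + j1117 Ω
|Z| = √(2000² + 1117²) = 2291 Ω
I = V/|Z| = 781.4 μA
V_R = I·|Z_R| = 0.0007814 × 2000 = 1.563 V

1.563 V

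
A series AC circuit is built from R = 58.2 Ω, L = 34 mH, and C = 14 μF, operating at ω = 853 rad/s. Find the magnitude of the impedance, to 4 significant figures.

X_L = ωL = 29.00 Ω
X_C = 1/(ωC) = 83.74 Ω
Net reactance X = X_L − X_C = -54.74 Ω
Z = 58.20 − j54.74 Ω
|Z| = √(58.20² + 54.74²) = 79.90 Ω

79.90 Ω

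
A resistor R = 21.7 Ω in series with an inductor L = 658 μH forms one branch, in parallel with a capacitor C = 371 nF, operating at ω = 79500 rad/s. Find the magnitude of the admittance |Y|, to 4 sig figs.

X_L = ωL = 52.31 Ω
X_C = 1/(ωC) = 33.90 Ω
Branch 1 (R+jX_L): Z₁ = 21.70 + j52.31 Ω, |Z₁| = 56.63 Ω
Branch 2 (−jX_C): Z₂ = −j33.90 Ω
Parallel: Z = Z₁Z₂/(Z₁+Z₂), |Z| = 67.48 Ω, ∠Z = -62.84°
|Y| = 1/|Z| = 14.82 mS

14.82 mS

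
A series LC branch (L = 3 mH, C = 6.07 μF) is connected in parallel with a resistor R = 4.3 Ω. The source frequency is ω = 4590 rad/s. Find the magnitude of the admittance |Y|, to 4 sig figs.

236.9 mS

X_L = ωL = 13.77 Ω
X_C = 1/(ωC) = 35.89 Ω
Branch 1: Z₁ = R = 4.300 Ω
Branch 2 (series LC): Z₂ = j(X_L − X_C) = −j22.12 Ω
Parallel: Z = Z₁Z₂/(Z₁+Z₂), |Z| = 4.221 Ω, ∠Z = -11.00°
|Y| = 1/|Z| = 236.9 mS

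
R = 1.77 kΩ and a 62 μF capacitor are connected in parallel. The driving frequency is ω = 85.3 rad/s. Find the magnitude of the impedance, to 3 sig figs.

188 Ω

X_C = 1/(ωC) = 189 Ω
Parallel: admittances add. Y = 1/R + jωC
Y = (0.000565 + j0.00529) S
|Y| = 0.00532 S → |Z| = 1/|Y| = 188 Ω, ∠Z = −∠Y = -83.9°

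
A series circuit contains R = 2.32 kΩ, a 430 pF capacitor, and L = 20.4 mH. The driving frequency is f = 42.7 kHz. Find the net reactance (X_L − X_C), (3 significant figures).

ω = 2πf = 268300 rad/s
X_L = ωL = 5470 Ω
X_C = 1/(ωC) = 8670 Ω
X = 5470 − 8670 = -3190 Ω

-3190 Ω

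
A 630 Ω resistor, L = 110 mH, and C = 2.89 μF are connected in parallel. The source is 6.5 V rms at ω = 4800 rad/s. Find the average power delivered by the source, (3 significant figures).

67.1 mW

X_L = ωL = 528 Ω
X_C = 1/(ωC) = 72.1 Ω
Parallel: admittances add. Y = 1/R + 1/(jωL) + jωC
Y = (0.00159 + j0.0120) S
|Y| = 0.0121 S → |Z| = 1/|Y| = 82.8 Ω, ∠Z = −∠Y = -82.5°
I = V/|Z| = 78.5 mA
P = VI cos φ = 6.5 × 0.0785 × cos(-82.5°) = 67.1 mW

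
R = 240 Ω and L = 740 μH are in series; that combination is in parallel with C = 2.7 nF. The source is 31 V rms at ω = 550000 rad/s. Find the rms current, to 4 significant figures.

X_L = ωL = 407.0 Ω
X_C = 1/(ωC) = 673.4 Ω
Branch 1 (R+jX_L): Z₁ = 240.0 + j407.0 Ω, |Z₁| = 472.5 Ω
Branch 2 (−jX_C): Z₂ = −j673.4 Ω
Parallel: Z = Z₁Z₂/(Z₁+Z₂), |Z| = 887.4 Ω, ∠Z = 17.46°
I = V/|Z| = 31/887.4 = 34.94 mA

34.94 mA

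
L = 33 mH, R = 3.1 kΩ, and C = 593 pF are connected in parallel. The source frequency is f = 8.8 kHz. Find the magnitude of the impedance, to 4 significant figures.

ω = 2πf = 55290 rad/s
X_L = ωL = 1825 Ω
X_C = 1/(ωC) = 30500 Ω
Parallel: admittances add. Y = 1/R + 1/(jωL) + jωC
Y = (0.0003226 − j0.0005153) S
|Y| = 0.0006079 S → |Z| = 1/|Y| = 1645 Ω, ∠Z = −∠Y = 57.95°

1645 Ω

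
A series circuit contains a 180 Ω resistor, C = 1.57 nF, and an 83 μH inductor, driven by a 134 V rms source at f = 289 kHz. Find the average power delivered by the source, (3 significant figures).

44.6 W

ω = 2πf = 1.816e+06 rad/s
X_L = ωL = 151 Ω
X_C = 1/(ωC) = 351 Ω
Net reactance X = X_L − X_C = -200 Ω
Z = 180 − j200 Ω
|Z| = √(180² + 200²) = 269 Ω
∠Z = arctan(-200/180) = -48.0°
I = V/|Z| = 498 mA
P = VI cos φ = 134 × 0.498 × cos(-48.0°) = 44.6 W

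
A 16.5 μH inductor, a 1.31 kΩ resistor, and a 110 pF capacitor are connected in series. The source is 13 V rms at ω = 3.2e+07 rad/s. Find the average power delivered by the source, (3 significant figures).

125 mW

X_L = ωL = 528 Ω
X_C = 1/(ωC) = 284 Ω
Net reactance X = X_L − X_C = 244 Ω
Z = 1310 + j244 Ω
|Z| = √(1310² + 244²) = 1330 Ω
∠Z = arctan(244/1310) = 10.5°
I = V/|Z| = 9.76 mA
P = VI cos φ = 13 × 0.00976 × cos(10.5°) = 125 mW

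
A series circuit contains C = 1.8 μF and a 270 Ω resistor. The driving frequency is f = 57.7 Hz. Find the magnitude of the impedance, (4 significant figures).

ω = 2πf = 362.5 rad/s
X_C = 1/(ωC) = 1532 Ω
Z = 270.0 − j1532 Ω
|Z| = √(270.0² + 1532²) = 1556 Ω

1556 Ω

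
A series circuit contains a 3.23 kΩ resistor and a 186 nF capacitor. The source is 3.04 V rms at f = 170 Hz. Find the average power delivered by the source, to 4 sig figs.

ω = 2πf = 1068 rad/s
X_C = 1/(ωC) = 5033 Ω
Z = 3230 − j5033 Ω
|Z| = √(3230² + 5033²) = 5981 Ω
∠Z = arctan(-5033/3230) = -57.31°
I = V/|Z| = 508.3 μA
P = VI cos φ = 3.04 × 0.0005083 × cos(-57.31°) = 834.6 μW

834.6 μW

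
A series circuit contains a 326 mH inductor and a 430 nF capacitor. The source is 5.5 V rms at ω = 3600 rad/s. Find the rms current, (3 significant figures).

10.4 mA

X_L = ωL = 1170 Ω
X_C = 1/(ωC) = 646 Ω
Net reactance X = X_L − X_C = 528 Ω
Z = j528 Ω
|Z| = √(0² + 528²) = 528 Ω
I = V/|Z| = 5.5/528 = 10.4 mA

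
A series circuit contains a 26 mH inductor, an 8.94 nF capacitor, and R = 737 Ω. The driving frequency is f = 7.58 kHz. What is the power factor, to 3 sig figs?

ω = 2πf = 47630 rad/s
X_L = ωL = 1240 Ω
X_C = 1/(ωC) = 2350 Ω
Net reactance X = X_L − X_C = -1110 Ω
Z = 737 − j1110 Ω
|Z| = √(737² + 1110²) = 1330 Ω
∠Z = arctan(-1110/737) = -56.4°
cos φ = cos(-56.4°) = 0.553

0.553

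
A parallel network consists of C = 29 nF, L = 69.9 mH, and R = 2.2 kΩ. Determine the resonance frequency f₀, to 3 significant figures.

3.53 kHz

ω₀ = 1/√(LC) = 1/√(0.0699 × 2.9e-08) = 22210 rad/s
f₀ = ω₀/(2π) = 3.53 kHz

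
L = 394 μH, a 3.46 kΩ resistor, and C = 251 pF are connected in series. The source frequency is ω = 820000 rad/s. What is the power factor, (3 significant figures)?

X_L = ωL = 323 Ω
X_C = 1/(ωC) = 4860 Ω
Net reactance X = X_L − X_C = -4540 Ω
Z = 3460 − j4540 Ω
|Z| = √(3460² + 4540²) = 5700 Ω
∠Z = arctan(-4540/3460) = -52.7°
cos φ = cos(-52.7°) = 0.607

0.607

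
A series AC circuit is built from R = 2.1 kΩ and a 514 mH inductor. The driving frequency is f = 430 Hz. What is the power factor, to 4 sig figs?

ω = 2πf = 2702 rad/s
X_L = ωL = 1389 Ω
Z = 2100 + j1389 Ω
|Z| = √(2100² + 1389²) = 2518 Ω
∠Z = arctan(1389/2100) = 33.48°
cos φ = cos(33.48°) = 0.8341

0.8341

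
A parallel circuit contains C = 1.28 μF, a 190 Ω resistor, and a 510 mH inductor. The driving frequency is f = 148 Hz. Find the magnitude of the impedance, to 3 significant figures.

ω = 2πf = 929.9 rad/s
X_L = ωL = 474 Ω
X_C = 1/(ωC) = 840 Ω
Parallel: admittances add. Y = 1/R + 1/(jωL) + jωC
Y = (0.00526 − j0.000918) S
|Y| = 0.00534 S → |Z| = 1/|Y| = 187 Ω, ∠Z = −∠Y = 9.90°

187 Ω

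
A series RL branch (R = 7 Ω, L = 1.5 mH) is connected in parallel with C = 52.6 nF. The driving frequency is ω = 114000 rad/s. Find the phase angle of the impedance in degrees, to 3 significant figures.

X_L = ωL = 171 Ω
X_C = 1/(ωC) = 167 Ω
Branch 1 (R+jX_L): Z₁ = 7.00 + j171 Ω, |Z₁| = 171 Ω
Branch 2 (−jX_C): Z₂ = −j167 Ω
Parallel: Z = Z₁Z₂/(Z₁+Z₂), |Z| = 3490 Ω, ∠Z = -33.5°

-33.5°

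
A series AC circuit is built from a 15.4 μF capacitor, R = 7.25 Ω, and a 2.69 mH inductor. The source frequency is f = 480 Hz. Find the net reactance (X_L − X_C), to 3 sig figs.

ω = 2πf = 3016 rad/s
X_L = ωL = 8.11 Ω
X_C = 1/(ωC) = 21.5 Ω
X = 8.11 − 21.5 = -13.4 Ω

-13.4 Ω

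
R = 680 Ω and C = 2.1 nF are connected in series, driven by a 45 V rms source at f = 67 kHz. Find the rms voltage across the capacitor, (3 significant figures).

ω = 2πf = 421000 rad/s
X_C = 1/(ωC) = 1130 Ω
Z = 680 − j1130 Ω
|Z| = √(680² + 1130²) = 1320 Ω
I = V/|Z| = 34.1 mA
V_C = I·|Z_C| = 0.0341 × 1130 = 38.6 V

38.6 V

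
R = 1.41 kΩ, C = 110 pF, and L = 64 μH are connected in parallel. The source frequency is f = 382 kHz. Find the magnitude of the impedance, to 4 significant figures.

159.1 Ω

ω = 2πf = 2.4e+06 rad/s
X_L = ωL = 153.6 Ω
X_C = 1/(ωC) = 3788 Ω
Parallel: admittances add. Y = 1/R + 1/(jωL) + jωC
Y = (0.0007092 − j0.006246) S
|Y| = 0.006286 S → |Z| = 1/|Y| = 159.1 Ω, ∠Z = −∠Y = 83.52°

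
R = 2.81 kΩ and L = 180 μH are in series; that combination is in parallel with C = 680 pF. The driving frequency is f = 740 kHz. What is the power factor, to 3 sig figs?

ω = 2πf = 4.65e+06 rad/s
X_L = ωL = 837 Ω
X_C = 1/(ωC) = 316 Ω
Branch 1 (R+jX_L): Z₁ = 2810 + j837 Ω, |Z₁| = 2930 Ω
Branch 2 (−jX_C): Z₂ = −j316 Ω
Parallel: Z = Z₁Z₂/(Z₁+Z₂), |Z| = 324 Ω, ∠Z = -83.9°
cos φ = cos(-83.9°) = 0.106

0.106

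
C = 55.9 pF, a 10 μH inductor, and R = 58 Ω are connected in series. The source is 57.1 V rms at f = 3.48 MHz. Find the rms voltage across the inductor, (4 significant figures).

ω = 2πf = 2.187e+07 rad/s
X_L = ωL = 218.7 Ω
X_C = 1/(ωC) = 818.1 Ω
Net reactance X = X_L − X_C = -599.5 Ω
Z = 58.00 − j599.5 Ω
|Z| = √(58.00² + 599.5²) = 602.3 Ω
I = V/|Z| = 94.81 mA
V_L = I·|Z_L| = 0.09481 × 218.7 = 20.73 V

20.73 V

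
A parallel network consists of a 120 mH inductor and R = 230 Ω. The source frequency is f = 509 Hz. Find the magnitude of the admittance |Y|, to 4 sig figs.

5.069 mS

ω = 2πf = 3198 rad/s
X_L = ωL = 383.8 Ω
Parallel: admittances add. Y = 1/R + 1/(jωL)
Y = (0.004348 − j0.002606) S
|Y| = 0.005069 S → |Z| = 1/|Y| = 197.3 Ω, ∠Z = −∠Y = 30.93°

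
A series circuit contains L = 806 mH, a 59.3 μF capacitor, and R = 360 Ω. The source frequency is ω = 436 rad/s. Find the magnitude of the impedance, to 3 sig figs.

X_L = ωL = 351 Ω
X_C = 1/(ωC) = 38.7 Ω
Net reactance X = X_L − X_C = 313 Ω
Z = 360 + j313 Ω
|Z| = √(360² + 313²) = 477 Ω

477 Ω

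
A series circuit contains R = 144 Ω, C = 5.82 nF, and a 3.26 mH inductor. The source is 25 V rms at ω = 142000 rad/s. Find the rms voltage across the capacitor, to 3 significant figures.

39.8 V

X_L = ωL = 463 Ω
X_C = 1/(ωC) = 1210 Ω
Net reactance X = X_L − X_C = -747 Ω
Z = 144 − j747 Ω
|Z| = √(144² + 747²) = 761 Ω
I = V/|Z| = 32.9 mA
V_C = I·|Z_C| = 0.0329 × 1210 = 39.8 V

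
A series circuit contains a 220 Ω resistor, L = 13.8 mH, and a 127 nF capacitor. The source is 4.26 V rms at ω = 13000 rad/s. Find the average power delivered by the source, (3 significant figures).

X_L = ωL = 179 Ω
X_C = 1/(ωC) = 606 Ω
Net reactance X = X_L − X_C = -426 Ω
Z = 220 − j426 Ω
|Z| = √(220² + 426²) = 480 Ω
∠Z = arctan(-426/220) = -62.7°
I = V/|Z| = 8.88 mA
P = VI cos φ = 4.26 × 0.00888 × cos(-62.7°) = 17.3 mW

17.3 mW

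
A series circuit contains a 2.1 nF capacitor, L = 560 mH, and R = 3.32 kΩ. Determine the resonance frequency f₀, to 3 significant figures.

ω₀ = 1/√(LC) = 1/√(0.56 × 2.1e-09) = 29160 rad/s
f₀ = ω₀/(2π) = 4.64 kHz

4.64 kHz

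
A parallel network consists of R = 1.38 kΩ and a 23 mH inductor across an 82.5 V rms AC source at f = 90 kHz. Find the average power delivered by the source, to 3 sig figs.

ω = 2πf = 565500 rad/s
X_L = ωL = 13000 Ω
Parallel: admittances add. Y = 1/R + 1/(jωL)
Y = (0.000725 − j7.69e-05) S
|Y| = 0.000729 S → |Z| = 1/|Y| = 1370 Ω, ∠Z = −∠Y = 6.06°
I = V/|Z| = 60.1 mA
P = VI cos φ = 82.5 × 0.0601 × cos(6.06°) = 4.93 W

4.93 W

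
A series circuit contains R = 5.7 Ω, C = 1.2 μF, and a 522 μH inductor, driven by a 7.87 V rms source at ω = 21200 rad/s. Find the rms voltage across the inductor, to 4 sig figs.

X_L = ωL = 11.07 Ω
X_C = 1/(ωC) = 39.31 Ω
Net reactance X = X_L − X_C = -28.24 Ω
Z = 5.700 − j28.24 Ω
|Z| = √(5.700² + 28.24²) = 28.81 Ω
I = V/|Z| = 273.2 mA
V_L = I·|Z_L| = 0.2732 × 11.07 = 3.023 V

3.023 V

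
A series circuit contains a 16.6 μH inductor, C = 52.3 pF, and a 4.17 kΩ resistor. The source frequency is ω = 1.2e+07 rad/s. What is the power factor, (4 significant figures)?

X_L = ωL = 199.2 Ω
X_C = 1/(ωC) = 1593 Ω
Net reactance X = X_L − X_C = -1394 Ω
Z = 4170 − j1394 Ω
|Z| = √(4170² + 1394²) = 4397 Ω
∠Z = arctan(-1394/4170) = -18.49°
cos φ = cos(-18.49°) = 0.9484

0.9484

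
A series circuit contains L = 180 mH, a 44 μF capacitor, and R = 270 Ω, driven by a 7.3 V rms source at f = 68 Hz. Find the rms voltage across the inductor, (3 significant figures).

2.07 V

ω = 2πf = 427.3 rad/s
X_L = ωL = 76.9 Ω
X_C = 1/(ωC) = 53.2 Ω
Net reactance X = X_L − X_C = 23.7 Ω
Z = 270 + j23.7 Ω
|Z| = √(270² + 23.7²) = 271 Ω
I = V/|Z| = 26.9 mA
V_L = I·|Z_L| = 0.0269 × 76.9 = 2.07 V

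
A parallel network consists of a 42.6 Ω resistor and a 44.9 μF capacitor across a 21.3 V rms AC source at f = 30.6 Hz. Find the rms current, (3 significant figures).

533 mA

ω = 2πf = 192.3 rad/s
X_C = 1/(ωC) = 116 Ω
Parallel: admittances add. Y = 1/R + jωC
Y = (0.0235 + j0.00863) S
|Y| = 0.0250 S → |Z| = 1/|Y| = 40.0 Ω, ∠Z = −∠Y = -20.2°
I = V/|Z| = 21.3/40.0 = 533 mA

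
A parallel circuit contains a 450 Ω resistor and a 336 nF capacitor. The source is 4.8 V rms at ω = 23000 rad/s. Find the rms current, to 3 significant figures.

X_C = 1/(ωC) = 129 Ω
Parallel: admittances add. Y = 1/R + jωC
Y = (0.00222 + j0.00773) S
|Y| = 0.00804 S → |Z| = 1/|Y| = 124 Ω, ∠Z = −∠Y = -74.0°
I = V/|Z| = 4.8/124 = 38.6 mA

38.6 mA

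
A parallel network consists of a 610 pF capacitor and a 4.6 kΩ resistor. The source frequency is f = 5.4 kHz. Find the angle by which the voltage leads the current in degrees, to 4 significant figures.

-5.438°

ω = 2πf = 33930 rad/s
X_C = 1/(ωC) = 48320 Ω
Parallel: admittances add. Y = 1/R + jωC
Y = (0.0002174 + j2.07e-05) S
|Y| = 0.0002184 S → |Z| = 1/|Y| = 4579 Ω, ∠Z = −∠Y = -5.438°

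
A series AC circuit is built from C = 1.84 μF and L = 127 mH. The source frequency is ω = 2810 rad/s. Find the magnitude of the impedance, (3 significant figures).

163 Ω

X_L = ωL = 357 Ω
X_C = 1/(ωC) = 193 Ω
Net reactance X = X_L − X_C = 163 Ω
Z = j163 Ω
|Z| = √(0² + 163²) = 163 Ω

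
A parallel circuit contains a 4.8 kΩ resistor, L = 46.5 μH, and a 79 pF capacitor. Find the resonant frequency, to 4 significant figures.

2.626 MHz

ω₀ = 1/√(LC) = 1/√(4.65e-05 × 7.9e-11) = 1.65e+07 rad/s
f₀ = ω₀/(2π) = 2.626 MHz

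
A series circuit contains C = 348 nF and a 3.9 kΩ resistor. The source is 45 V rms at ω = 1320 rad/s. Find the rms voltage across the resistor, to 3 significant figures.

39.3 V

X_C = 1/(ωC) = 2180 Ω
Z = 3900 − j2180 Ω
|Z| = √(3900² + 2180²) = 4470 Ω
I = V/|Z| = 10.1 mA
V_R = I·|Z_R| = 0.0101 × 3900 = 39.3 V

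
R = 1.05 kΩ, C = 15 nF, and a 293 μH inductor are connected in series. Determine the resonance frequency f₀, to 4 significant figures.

ω₀ = 1/√(LC) = 1/√(0.000293 × 1.5e-08) = 477000 rad/s
f₀ = ω₀/(2π) = 75.92 kHz

75.92 kHz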